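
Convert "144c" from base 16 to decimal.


Input: "144c" in base 16
Positional expansion:
  Digit '1' (value 1) x 16^3 = 4096
  Digit '4' (value 4) x 16^2 = 1024
  Digit '4' (value 4) x 16^1 = 64
  Digit 'c' (value 12) x 16^0 = 12
Sum = 5196

5196


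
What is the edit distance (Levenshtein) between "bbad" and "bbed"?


Computing edit distance: "bbad" -> "bbed"
DP table:
           b    b    e    d
      0    1    2    3    4
  b   1    0    1    2    3
  b   2    1    0    1    2
  a   3    2    1    1    2
  d   4    3    2    2    1
Edit distance = dp[4][4] = 1

1


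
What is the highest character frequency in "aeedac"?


Input: aeedac
Character counts:
  'a': 2
  'c': 1
  'd': 1
  'e': 2
Maximum frequency: 2

2


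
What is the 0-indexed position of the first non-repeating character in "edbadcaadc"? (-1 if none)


Input: edbadcaadc
Character frequencies:
  'a': 3
  'b': 1
  'c': 2
  'd': 3
  'e': 1
Scanning left to right for freq == 1:
  Position 0 ('e'): unique! => answer = 0

0


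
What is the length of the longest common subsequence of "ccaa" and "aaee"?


LCS of "ccaa" and "aaee"
DP table:
           a    a    e    e
      0    0    0    0    0
  c   0    0    0    0    0
  c   0    0    0    0    0
  a   0    1    1    1    1
  a   0    1    2    2    2
LCS length = dp[4][4] = 2

2


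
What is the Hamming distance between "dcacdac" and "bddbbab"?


Comparing "dcacdac" and "bddbbab" position by position:
  Position 0: 'd' vs 'b' => differ
  Position 1: 'c' vs 'd' => differ
  Position 2: 'a' vs 'd' => differ
  Position 3: 'c' vs 'b' => differ
  Position 4: 'd' vs 'b' => differ
  Position 5: 'a' vs 'a' => same
  Position 6: 'c' vs 'b' => differ
Total differences (Hamming distance): 6

6


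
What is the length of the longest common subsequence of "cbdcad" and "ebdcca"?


LCS of "cbdcad" and "ebdcca"
DP table:
           e    b    d    c    c    a
      0    0    0    0    0    0    0
  c   0    0    0    0    1    1    1
  b   0    0    1    1    1    1    1
  d   0    0    1    2    2    2    2
  c   0    0    1    2    3    3    3
  a   0    0    1    2    3    3    4
  d   0    0    1    2    3    3    4
LCS length = dp[6][6] = 4

4


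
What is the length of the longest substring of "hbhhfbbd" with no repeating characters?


Input: "hbhhfbbd"
Sliding window (track last position of each char):
  Position 0 ('h'): window [0,0] length 1 -- new best
  Position 1 ('b'): window [0,1] length 2 -- new best
  Position 2 ('h'): repeat (last at 0), move window start to 1
  Position 2 ('h'): window [1,2] length 2
  Position 3 ('h'): repeat (last at 2), move window start to 3
  Position 3 ('h'): window [3,3] length 1
  Position 4 ('f'): window [3,4] length 2
  Position 5 ('b'): window [3,5] length 3 -- new best
  Position 6 ('b'): repeat (last at 5), move window start to 6
  Position 6 ('b'): window [6,6] length 1
  Position 7 ('d'): window [6,7] length 2
Longest substring with no repeats: "hfb" with length 3

3


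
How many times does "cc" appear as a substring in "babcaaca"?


Searching for "cc" in "babcaaca"
Scanning each position:
  Position 0: "ba" => no
  Position 1: "ab" => no
  Position 2: "bc" => no
  Position 3: "ca" => no
  Position 4: "aa" => no
  Position 5: "ac" => no
  Position 6: "ca" => no
Total occurrences: 0

0


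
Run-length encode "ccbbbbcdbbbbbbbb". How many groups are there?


Input: ccbbbbcdbbbbbbbb
Scanning for consecutive runs:
  Group 1: 'c' x 2 (positions 0-1)
  Group 2: 'b' x 4 (positions 2-5)
  Group 3: 'c' x 1 (positions 6-6)
  Group 4: 'd' x 1 (positions 7-7)
  Group 5: 'b' x 8 (positions 8-15)
Total groups: 5

5


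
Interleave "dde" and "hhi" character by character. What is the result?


Interleaving "dde" and "hhi":
  Position 0: 'd' from first, 'h' from second => "dh"
  Position 1: 'd' from first, 'h' from second => "dh"
  Position 2: 'e' from first, 'i' from second => "ei"
Result: dhdhei

dhdhei


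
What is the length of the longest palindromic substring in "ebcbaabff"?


Input: "ebcbaabff"
Checking substrings for palindromes:
  [3:7] "baab" (len 4) => palindrome
  [1:4] "bcb" (len 3) => palindrome
  [4:6] "aa" (len 2) => palindrome
  [7:9] "ff" (len 2) => palindrome
Longest palindromic substring: "baab" with length 4

4


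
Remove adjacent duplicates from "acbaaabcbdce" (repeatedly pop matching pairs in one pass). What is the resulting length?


Input: acbaaabcbdce
Stack-based adjacent duplicate removal:
  Read 'a': push. Stack: a
  Read 'c': push. Stack: ac
  Read 'b': push. Stack: acb
  Read 'a': push. Stack: acba
  Read 'a': matches stack top 'a' => pop. Stack: acb
  Read 'a': push. Stack: acba
  Read 'b': push. Stack: acbab
  Read 'c': push. Stack: acbabc
  Read 'b': push. Stack: acbabcb
  Read 'd': push. Stack: acbabcbd
  Read 'c': push. Stack: acbabcbdc
  Read 'e': push. Stack: acbabcbdce
Final stack: "acbabcbdce" (length 10)

10


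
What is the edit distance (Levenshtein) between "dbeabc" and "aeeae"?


Computing edit distance: "dbeabc" -> "aeeae"
DP table:
           a    e    e    a    e
      0    1    2    3    4    5
  d   1    1    2    3    4    5
  b   2    2    2    3    4    5
  e   3    3    2    2    3    4
  a   4    3    3    3    2    3
  b   5    4    4    4    3    3
  c   6    5    5    5    4    4
Edit distance = dp[6][5] = 4

4


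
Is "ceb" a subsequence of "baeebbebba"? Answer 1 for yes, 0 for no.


Check if "ceb" is a subsequence of "baeebbebba"
Greedy scan:
  Position 0 ('b'): no match needed
  Position 1 ('a'): no match needed
  Position 2 ('e'): no match needed
  Position 3 ('e'): no match needed
  Position 4 ('b'): no match needed
  Position 5 ('b'): no match needed
  Position 6 ('e'): no match needed
  Position 7 ('b'): no match needed
  Position 8 ('b'): no match needed
  Position 9 ('a'): no match needed
Only matched 0/3 characters => not a subsequence

0


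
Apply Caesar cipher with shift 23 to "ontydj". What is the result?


Caesar cipher: shift "ontydj" by 23
  'o' (pos 14) + 23 = pos 11 = 'l'
  'n' (pos 13) + 23 = pos 10 = 'k'
  't' (pos 19) + 23 = pos 16 = 'q'
  'y' (pos 24) + 23 = pos 21 = 'v'
  'd' (pos 3) + 23 = pos 0 = 'a'
  'j' (pos 9) + 23 = pos 6 = 'g'
Result: lkqvag

lkqvag


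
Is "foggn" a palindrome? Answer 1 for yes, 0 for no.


Input: foggn
Reversed: nggof
  Compare pos 0 ('f') with pos 4 ('n'): MISMATCH
  Compare pos 1 ('o') with pos 3 ('g'): MISMATCH
Result: not a palindrome

0


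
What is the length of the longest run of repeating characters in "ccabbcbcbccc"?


Input: "ccabbcbcbccc"
Scanning for longest run:
  Position 1 ('c'): continues run of 'c', length=2
  Position 2 ('a'): new char, reset run to 1
  Position 3 ('b'): new char, reset run to 1
  Position 4 ('b'): continues run of 'b', length=2
  Position 5 ('c'): new char, reset run to 1
  Position 6 ('b'): new char, reset run to 1
  Position 7 ('c'): new char, reset run to 1
  Position 8 ('b'): new char, reset run to 1
  Position 9 ('c'): new char, reset run to 1
  Position 10 ('c'): continues run of 'c', length=2
  Position 11 ('c'): continues run of 'c', length=3
Longest run: 'c' with length 3

3


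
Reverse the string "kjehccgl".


Input: kjehccgl
Reading characters right to left:
  Position 7: 'l'
  Position 6: 'g'
  Position 5: 'c'
  Position 4: 'c'
  Position 3: 'h'
  Position 2: 'e'
  Position 1: 'j'
  Position 0: 'k'
Reversed: lgcchejk

lgcchejk


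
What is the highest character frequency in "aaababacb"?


Input: aaababacb
Character counts:
  'a': 5
  'b': 3
  'c': 1
Maximum frequency: 5

5


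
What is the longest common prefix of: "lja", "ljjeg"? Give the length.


Words: lja, ljjeg
  Position 0: all 'l' => match
  Position 1: all 'j' => match
  Position 2: ('a', 'j') => mismatch, stop
LCP = "lj" (length 2)

2


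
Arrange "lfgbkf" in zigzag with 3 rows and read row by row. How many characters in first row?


Zigzag "lfgbkf" into 3 rows:
Placing characters:
  'l' => row 0
  'f' => row 1
  'g' => row 2
  'b' => row 1
  'k' => row 0
  'f' => row 1
Rows:
  Row 0: "lk"
  Row 1: "fbf"
  Row 2: "g"
First row length: 2

2


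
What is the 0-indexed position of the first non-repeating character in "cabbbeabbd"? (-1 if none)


Input: cabbbeabbd
Character frequencies:
  'a': 2
  'b': 5
  'c': 1
  'd': 1
  'e': 1
Scanning left to right for freq == 1:
  Position 0 ('c'): unique! => answer = 0

0


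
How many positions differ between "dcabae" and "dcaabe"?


Comparing "dcabae" and "dcaabe" position by position:
  Position 0: 'd' vs 'd' => same
  Position 1: 'c' vs 'c' => same
  Position 2: 'a' vs 'a' => same
  Position 3: 'b' vs 'a' => DIFFER
  Position 4: 'a' vs 'b' => DIFFER
  Position 5: 'e' vs 'e' => same
Positions that differ: 2

2


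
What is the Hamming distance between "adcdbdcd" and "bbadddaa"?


Comparing "adcdbdcd" and "bbadddaa" position by position:
  Position 0: 'a' vs 'b' => differ
  Position 1: 'd' vs 'b' => differ
  Position 2: 'c' vs 'a' => differ
  Position 3: 'd' vs 'd' => same
  Position 4: 'b' vs 'd' => differ
  Position 5: 'd' vs 'd' => same
  Position 6: 'c' vs 'a' => differ
  Position 7: 'd' vs 'a' => differ
Total differences (Hamming distance): 6

6


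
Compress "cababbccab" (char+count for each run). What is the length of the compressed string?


Input: cababbccab
Runs:
  'c' x 1 => "c1"
  'a' x 1 => "a1"
  'b' x 1 => "b1"
  'a' x 1 => "a1"
  'b' x 2 => "b2"
  'c' x 2 => "c2"
  'a' x 1 => "a1"
  'b' x 1 => "b1"
Compressed: "c1a1b1a1b2c2a1b1"
Compressed length: 16

16


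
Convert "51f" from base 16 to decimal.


Input: "51f" in base 16
Positional expansion:
  Digit '5' (value 5) x 16^2 = 1280
  Digit '1' (value 1) x 16^1 = 16
  Digit 'f' (value 15) x 16^0 = 15
Sum = 1311

1311


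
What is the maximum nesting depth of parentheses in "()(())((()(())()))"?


Input: "()(())((()(())()))"
Tracking depth:
  Position 0 '(': depth becomes 1
  Position 1 ')': depth becomes 0
  Position 2 '(': depth becomes 1
  Position 3 '(': depth becomes 2
  Position 4 ')': depth becomes 1
  Position 5 ')': depth becomes 0
  Position 6 '(': depth becomes 1
  Position 7 '(': depth becomes 2
  Position 8 '(': depth becomes 3
  Position 9 ')': depth becomes 2
  Position 10 '(': depth becomes 3
  Position 11 '(': depth becomes 4
  Position 12 ')': depth becomes 3
  Position 13 ')': depth becomes 2
  Position 14 '(': depth becomes 3
  Position 15 ')': depth becomes 2
  Position 16 ')': depth becomes 1
  Position 17 ')': depth becomes 0
Maximum depth reached: 4

4


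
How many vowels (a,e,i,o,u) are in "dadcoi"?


Input: dadcoi
Checking each character:
  'd' at position 0: consonant
  'a' at position 1: vowel (running total: 1)
  'd' at position 2: consonant
  'c' at position 3: consonant
  'o' at position 4: vowel (running total: 2)
  'i' at position 5: vowel (running total: 3)
Total vowels: 3

3


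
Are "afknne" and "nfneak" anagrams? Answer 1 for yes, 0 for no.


Strings: "afknne", "nfneak"
Sorted first:  aefknn
Sorted second: aefknn
Sorted forms match => anagrams

1


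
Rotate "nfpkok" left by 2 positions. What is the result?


Input: "nfpkok", rotate left by 2
First 2 characters: "nf"
Remaining characters: "pkok"
Concatenate remaining + first: "pkok" + "nf" = "pkoknf"

pkoknf


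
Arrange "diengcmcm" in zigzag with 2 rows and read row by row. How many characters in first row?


Zigzag "diengcmcm" into 2 rows:
Placing characters:
  'd' => row 0
  'i' => row 1
  'e' => row 0
  'n' => row 1
  'g' => row 0
  'c' => row 1
  'm' => row 0
  'c' => row 1
  'm' => row 0
Rows:
  Row 0: "degmm"
  Row 1: "incc"
First row length: 5

5


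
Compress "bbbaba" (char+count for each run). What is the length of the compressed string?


Input: bbbaba
Runs:
  'b' x 3 => "b3"
  'a' x 1 => "a1"
  'b' x 1 => "b1"
  'a' x 1 => "a1"
Compressed: "b3a1b1a1"
Compressed length: 8

8


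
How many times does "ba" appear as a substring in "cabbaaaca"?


Searching for "ba" in "cabbaaaca"
Scanning each position:
  Position 0: "ca" => no
  Position 1: "ab" => no
  Position 2: "bb" => no
  Position 3: "ba" => MATCH
  Position 4: "aa" => no
  Position 5: "aa" => no
  Position 6: "ac" => no
  Position 7: "ca" => no
Total occurrences: 1

1


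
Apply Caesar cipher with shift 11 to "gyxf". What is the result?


Caesar cipher: shift "gyxf" by 11
  'g' (pos 6) + 11 = pos 17 = 'r'
  'y' (pos 24) + 11 = pos 9 = 'j'
  'x' (pos 23) + 11 = pos 8 = 'i'
  'f' (pos 5) + 11 = pos 16 = 'q'
Result: rjiq

rjiq


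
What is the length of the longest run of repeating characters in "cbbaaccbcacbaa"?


Input: "cbbaaccbcacbaa"
Scanning for longest run:
  Position 1 ('b'): new char, reset run to 1
  Position 2 ('b'): continues run of 'b', length=2
  Position 3 ('a'): new char, reset run to 1
  Position 4 ('a'): continues run of 'a', length=2
  Position 5 ('c'): new char, reset run to 1
  Position 6 ('c'): continues run of 'c', length=2
  Position 7 ('b'): new char, reset run to 1
  Position 8 ('c'): new char, reset run to 1
  Position 9 ('a'): new char, reset run to 1
  Position 10 ('c'): new char, reset run to 1
  Position 11 ('b'): new char, reset run to 1
  Position 12 ('a'): new char, reset run to 1
  Position 13 ('a'): continues run of 'a', length=2
Longest run: 'b' with length 2

2


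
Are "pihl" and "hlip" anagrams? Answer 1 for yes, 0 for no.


Strings: "pihl", "hlip"
Sorted first:  hilp
Sorted second: hilp
Sorted forms match => anagrams

1


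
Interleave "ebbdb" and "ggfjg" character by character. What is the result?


Interleaving "ebbdb" and "ggfjg":
  Position 0: 'e' from first, 'g' from second => "eg"
  Position 1: 'b' from first, 'g' from second => "bg"
  Position 2: 'b' from first, 'f' from second => "bf"
  Position 3: 'd' from first, 'j' from second => "dj"
  Position 4: 'b' from first, 'g' from second => "bg"
Result: egbgbfdjbg

egbgbfdjbg


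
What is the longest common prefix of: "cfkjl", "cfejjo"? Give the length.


Words: cfkjl, cfejjo
  Position 0: all 'c' => match
  Position 1: all 'f' => match
  Position 2: ('k', 'e') => mismatch, stop
LCP = "cf" (length 2)

2


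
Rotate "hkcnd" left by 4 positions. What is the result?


Input: "hkcnd", rotate left by 4
First 4 characters: "hkcn"
Remaining characters: "d"
Concatenate remaining + first: "d" + "hkcn" = "dhkcn"

dhkcn


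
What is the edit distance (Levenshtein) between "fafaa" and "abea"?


Computing edit distance: "fafaa" -> "abea"
DP table:
           a    b    e    a
      0    1    2    3    4
  f   1    1    2    3    4
  a   2    1    2    3    3
  f   3    2    2    3    4
  a   4    3    3    3    3
  a   5    4    4    4    3
Edit distance = dp[5][4] = 3

3


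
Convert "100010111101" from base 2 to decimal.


Input: "100010111101" in base 2
Positional expansion:
  Digit '1' (value 1) x 2^11 = 2048
  Digit '0' (value 0) x 2^10 = 0
  Digit '0' (value 0) x 2^9 = 0
  Digit '0' (value 0) x 2^8 = 0
  Digit '1' (value 1) x 2^7 = 128
  Digit '0' (value 0) x 2^6 = 0
  Digit '1' (value 1) x 2^5 = 32
  Digit '1' (value 1) x 2^4 = 16
  Digit '1' (value 1) x 2^3 = 8
  Digit '1' (value 1) x 2^2 = 4
  Digit '0' (value 0) x 2^1 = 0
  Digit '1' (value 1) x 2^0 = 1
Sum = 2237

2237


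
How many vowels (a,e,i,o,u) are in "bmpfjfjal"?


Input: bmpfjfjal
Checking each character:
  'b' at position 0: consonant
  'm' at position 1: consonant
  'p' at position 2: consonant
  'f' at position 3: consonant
  'j' at position 4: consonant
  'f' at position 5: consonant
  'j' at position 6: consonant
  'a' at position 7: vowel (running total: 1)
  'l' at position 8: consonant
Total vowels: 1

1


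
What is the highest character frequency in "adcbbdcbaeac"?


Input: adcbbdcbaeac
Character counts:
  'a': 3
  'b': 3
  'c': 3
  'd': 2
  'e': 1
Maximum frequency: 3

3


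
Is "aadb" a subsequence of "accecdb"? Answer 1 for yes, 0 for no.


Check if "aadb" is a subsequence of "accecdb"
Greedy scan:
  Position 0 ('a'): matches sub[0] = 'a'
  Position 1 ('c'): no match needed
  Position 2 ('c'): no match needed
  Position 3 ('e'): no match needed
  Position 4 ('c'): no match needed
  Position 5 ('d'): no match needed
  Position 6 ('b'): no match needed
Only matched 1/4 characters => not a subsequence

0


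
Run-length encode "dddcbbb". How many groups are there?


Input: dddcbbb
Scanning for consecutive runs:
  Group 1: 'd' x 3 (positions 0-2)
  Group 2: 'c' x 1 (positions 3-3)
  Group 3: 'b' x 3 (positions 4-6)
Total groups: 3

3


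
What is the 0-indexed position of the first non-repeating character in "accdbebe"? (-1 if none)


Input: accdbebe
Character frequencies:
  'a': 1
  'b': 2
  'c': 2
  'd': 1
  'e': 2
Scanning left to right for freq == 1:
  Position 0 ('a'): unique! => answer = 0

0


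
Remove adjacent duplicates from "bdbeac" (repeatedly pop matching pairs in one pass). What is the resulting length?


Input: bdbeac
Stack-based adjacent duplicate removal:
  Read 'b': push. Stack: b
  Read 'd': push. Stack: bd
  Read 'b': push. Stack: bdb
  Read 'e': push. Stack: bdbe
  Read 'a': push. Stack: bdbea
  Read 'c': push. Stack: bdbeac
Final stack: "bdbeac" (length 6)

6


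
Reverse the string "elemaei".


Input: elemaei
Reading characters right to left:
  Position 6: 'i'
  Position 5: 'e'
  Position 4: 'a'
  Position 3: 'm'
  Position 2: 'e'
  Position 1: 'l'
  Position 0: 'e'
Reversed: ieamele

ieamele


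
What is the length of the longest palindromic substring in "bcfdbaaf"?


Input: "bcfdbaaf"
Checking substrings for palindromes:
  [5:7] "aa" (len 2) => palindrome
Longest palindromic substring: "aa" with length 2

2


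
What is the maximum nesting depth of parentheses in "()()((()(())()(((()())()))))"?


Input: "()()((()(())()(((()())()))))"
Tracking depth:
  Position 0 '(': depth becomes 1
  Position 1 ')': depth becomes 0
  Position 2 '(': depth becomes 1
  Position 3 ')': depth becomes 0
  Position 4 '(': depth becomes 1
  Position 5 '(': depth becomes 2
  Position 6 '(': depth becomes 3
  Position 7 ')': depth becomes 2
  Position 8 '(': depth becomes 3
  Position 9 '(': depth becomes 4
  Position 10 ')': depth becomes 3
  Position 11 ')': depth becomes 2
  Position 12 '(': depth becomes 3
  Position 13 ')': depth becomes 2
  Position 14 '(': depth becomes 3
  Position 15 '(': depth becomes 4
  Position 16 '(': depth becomes 5
  Position 17 '(': depth becomes 6
  Position 18 ')': depth becomes 5
  Position 19 '(': depth becomes 6
  Position 20 ')': depth becomes 5
  Position 21 ')': depth becomes 4
  Position 22 '(': depth becomes 5
  Position 23 ')': depth becomes 4
  Position 24 ')': depth becomes 3
  Position 25 ')': depth becomes 2
  Position 26 ')': depth becomes 1
  Position 27 ')': depth becomes 0
Maximum depth reached: 6

6


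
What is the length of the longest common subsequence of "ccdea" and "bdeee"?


LCS of "ccdea" and "bdeee"
DP table:
           b    d    e    e    e
      0    0    0    0    0    0
  c   0    0    0    0    0    0
  c   0    0    0    0    0    0
  d   0    0    1    1    1    1
  e   0    0    1    2    2    2
  a   0    0    1    2    2    2
LCS length = dp[5][5] = 2

2


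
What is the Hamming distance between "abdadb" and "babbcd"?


Comparing "abdadb" and "babbcd" position by position:
  Position 0: 'a' vs 'b' => differ
  Position 1: 'b' vs 'a' => differ
  Position 2: 'd' vs 'b' => differ
  Position 3: 'a' vs 'b' => differ
  Position 4: 'd' vs 'c' => differ
  Position 5: 'b' vs 'd' => differ
Total differences (Hamming distance): 6

6


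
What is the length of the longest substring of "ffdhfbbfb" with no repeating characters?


Input: "ffdhfbbfb"
Sliding window (track last position of each char):
  Position 0 ('f'): window [0,0] length 1 -- new best
  Position 1 ('f'): repeat (last at 0), move window start to 1
  Position 1 ('f'): window [1,1] length 1
  Position 2 ('d'): window [1,2] length 2 -- new best
  Position 3 ('h'): window [1,3] length 3 -- new best
  Position 4 ('f'): repeat (last at 1), move window start to 2
  Position 4 ('f'): window [2,4] length 3
  Position 5 ('b'): window [2,5] length 4 -- new best
  Position 6 ('b'): repeat (last at 5), move window start to 6
  Position 6 ('b'): window [6,6] length 1
  Position 7 ('f'): window [6,7] length 2
  Position 8 ('b'): repeat (last at 6), move window start to 7
  Position 8 ('b'): window [7,8] length 2
Longest substring with no repeats: "dhfb" with length 4

4


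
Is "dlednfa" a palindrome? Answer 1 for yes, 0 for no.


Input: dlednfa
Reversed: afndeld
  Compare pos 0 ('d') with pos 6 ('a'): MISMATCH
  Compare pos 1 ('l') with pos 5 ('f'): MISMATCH
  Compare pos 2 ('e') with pos 4 ('n'): MISMATCH
Result: not a palindrome

0


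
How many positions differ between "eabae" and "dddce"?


Comparing "eabae" and "dddce" position by position:
  Position 0: 'e' vs 'd' => DIFFER
  Position 1: 'a' vs 'd' => DIFFER
  Position 2: 'b' vs 'd' => DIFFER
  Position 3: 'a' vs 'c' => DIFFER
  Position 4: 'e' vs 'e' => same
Positions that differ: 4

4


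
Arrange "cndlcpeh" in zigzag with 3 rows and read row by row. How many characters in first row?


Zigzag "cndlcpeh" into 3 rows:
Placing characters:
  'c' => row 0
  'n' => row 1
  'd' => row 2
  'l' => row 1
  'c' => row 0
  'p' => row 1
  'e' => row 2
  'h' => row 1
Rows:
  Row 0: "cc"
  Row 1: "nlph"
  Row 2: "de"
First row length: 2

2


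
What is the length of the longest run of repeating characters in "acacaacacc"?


Input: "acacaacacc"
Scanning for longest run:
  Position 1 ('c'): new char, reset run to 1
  Position 2 ('a'): new char, reset run to 1
  Position 3 ('c'): new char, reset run to 1
  Position 4 ('a'): new char, reset run to 1
  Position 5 ('a'): continues run of 'a', length=2
  Position 6 ('c'): new char, reset run to 1
  Position 7 ('a'): new char, reset run to 1
  Position 8 ('c'): new char, reset run to 1
  Position 9 ('c'): continues run of 'c', length=2
Longest run: 'a' with length 2

2


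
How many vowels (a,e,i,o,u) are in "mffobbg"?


Input: mffobbg
Checking each character:
  'm' at position 0: consonant
  'f' at position 1: consonant
  'f' at position 2: consonant
  'o' at position 3: vowel (running total: 1)
  'b' at position 4: consonant
  'b' at position 5: consonant
  'g' at position 6: consonant
Total vowels: 1

1


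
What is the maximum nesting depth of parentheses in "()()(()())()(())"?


Input: "()()(()())()(())"
Tracking depth:
  Position 0 '(': depth becomes 1
  Position 1 ')': depth becomes 0
  Position 2 '(': depth becomes 1
  Position 3 ')': depth becomes 0
  Position 4 '(': depth becomes 1
  Position 5 '(': depth becomes 2
  Position 6 ')': depth becomes 1
  Position 7 '(': depth becomes 2
  Position 8 ')': depth becomes 1
  Position 9 ')': depth becomes 0
  Position 10 '(': depth becomes 1
  Position 11 ')': depth becomes 0
  Position 12 '(': depth becomes 1
  Position 13 '(': depth becomes 2
  Position 14 ')': depth becomes 1
  Position 15 ')': depth becomes 0
Maximum depth reached: 2

2


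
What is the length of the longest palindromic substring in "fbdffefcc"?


Input: "fbdffefcc"
Checking substrings for palindromes:
  [4:7] "fef" (len 3) => palindrome
  [3:5] "ff" (len 2) => palindrome
  [7:9] "cc" (len 2) => palindrome
Longest palindromic substring: "fef" with length 3

3


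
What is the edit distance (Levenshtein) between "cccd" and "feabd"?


Computing edit distance: "cccd" -> "feabd"
DP table:
           f    e    a    b    d
      0    1    2    3    4    5
  c   1    1    2    3    4    5
  c   2    2    2    3    4    5
  c   3    3    3    3    4    5
  d   4    4    4    4    4    4
Edit distance = dp[4][5] = 4

4


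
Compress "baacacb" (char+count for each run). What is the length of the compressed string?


Input: baacacb
Runs:
  'b' x 1 => "b1"
  'a' x 2 => "a2"
  'c' x 1 => "c1"
  'a' x 1 => "a1"
  'c' x 1 => "c1"
  'b' x 1 => "b1"
Compressed: "b1a2c1a1c1b1"
Compressed length: 12

12


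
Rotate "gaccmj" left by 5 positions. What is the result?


Input: "gaccmj", rotate left by 5
First 5 characters: "gaccm"
Remaining characters: "j"
Concatenate remaining + first: "j" + "gaccm" = "jgaccm"

jgaccm


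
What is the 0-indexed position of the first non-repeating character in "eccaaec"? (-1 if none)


Input: eccaaec
Character frequencies:
  'a': 2
  'c': 3
  'e': 2
Scanning left to right for freq == 1:
  Position 0 ('e'): freq=2, skip
  Position 1 ('c'): freq=3, skip
  Position 2 ('c'): freq=3, skip
  Position 3 ('a'): freq=2, skip
  Position 4 ('a'): freq=2, skip
  Position 5 ('e'): freq=2, skip
  Position 6 ('c'): freq=3, skip
  No unique character found => answer = -1

-1


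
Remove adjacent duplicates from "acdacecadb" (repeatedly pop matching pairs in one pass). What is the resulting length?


Input: acdacecadb
Stack-based adjacent duplicate removal:
  Read 'a': push. Stack: a
  Read 'c': push. Stack: ac
  Read 'd': push. Stack: acd
  Read 'a': push. Stack: acda
  Read 'c': push. Stack: acdac
  Read 'e': push. Stack: acdace
  Read 'c': push. Stack: acdacec
  Read 'a': push. Stack: acdaceca
  Read 'd': push. Stack: acdacecad
  Read 'b': push. Stack: acdacecadb
Final stack: "acdacecadb" (length 10)

10


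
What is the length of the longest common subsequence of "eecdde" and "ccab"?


LCS of "eecdde" and "ccab"
DP table:
           c    c    a    b
      0    0    0    0    0
  e   0    0    0    0    0
  e   0    0    0    0    0
  c   0    1    1    1    1
  d   0    1    1    1    1
  d   0    1    1    1    1
  e   0    1    1    1    1
LCS length = dp[6][4] = 1

1


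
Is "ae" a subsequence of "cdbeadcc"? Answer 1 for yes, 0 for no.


Check if "ae" is a subsequence of "cdbeadcc"
Greedy scan:
  Position 0 ('c'): no match needed
  Position 1 ('d'): no match needed
  Position 2 ('b'): no match needed
  Position 3 ('e'): no match needed
  Position 4 ('a'): matches sub[0] = 'a'
  Position 5 ('d'): no match needed
  Position 6 ('c'): no match needed
  Position 7 ('c'): no match needed
Only matched 1/2 characters => not a subsequence

0


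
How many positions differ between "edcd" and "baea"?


Comparing "edcd" and "baea" position by position:
  Position 0: 'e' vs 'b' => DIFFER
  Position 1: 'd' vs 'a' => DIFFER
  Position 2: 'c' vs 'e' => DIFFER
  Position 3: 'd' vs 'a' => DIFFER
Positions that differ: 4

4


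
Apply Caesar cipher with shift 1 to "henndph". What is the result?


Caesar cipher: shift "henndph" by 1
  'h' (pos 7) + 1 = pos 8 = 'i'
  'e' (pos 4) + 1 = pos 5 = 'f'
  'n' (pos 13) + 1 = pos 14 = 'o'
  'n' (pos 13) + 1 = pos 14 = 'o'
  'd' (pos 3) + 1 = pos 4 = 'e'
  'p' (pos 15) + 1 = pos 16 = 'q'
  'h' (pos 7) + 1 = pos 8 = 'i'
Result: ifooeqi

ifooeqi


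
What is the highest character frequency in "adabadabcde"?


Input: adabadabcde
Character counts:
  'a': 4
  'b': 2
  'c': 1
  'd': 3
  'e': 1
Maximum frequency: 4

4


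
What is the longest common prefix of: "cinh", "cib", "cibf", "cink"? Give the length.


Words: cinh, cib, cibf, cink
  Position 0: all 'c' => match
  Position 1: all 'i' => match
  Position 2: ('n', 'b', 'b', 'n') => mismatch, stop
LCP = "ci" (length 2)

2


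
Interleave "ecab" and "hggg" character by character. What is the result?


Interleaving "ecab" and "hggg":
  Position 0: 'e' from first, 'h' from second => "eh"
  Position 1: 'c' from first, 'g' from second => "cg"
  Position 2: 'a' from first, 'g' from second => "ag"
  Position 3: 'b' from first, 'g' from second => "bg"
Result: ehcgagbg

ehcgagbg


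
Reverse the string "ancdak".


Input: ancdak
Reading characters right to left:
  Position 5: 'k'
  Position 4: 'a'
  Position 3: 'd'
  Position 2: 'c'
  Position 1: 'n'
  Position 0: 'a'
Reversed: kadcna

kadcna


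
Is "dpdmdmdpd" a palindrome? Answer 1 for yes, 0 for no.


Input: dpdmdmdpd
Reversed: dpdmdmdpd
  Compare pos 0 ('d') with pos 8 ('d'): match
  Compare pos 1 ('p') with pos 7 ('p'): match
  Compare pos 2 ('d') with pos 6 ('d'): match
  Compare pos 3 ('m') with pos 5 ('m'): match
Result: palindrome

1


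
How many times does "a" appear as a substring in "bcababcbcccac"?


Searching for "a" in "bcababcbcccac"
Scanning each position:
  Position 0: "b" => no
  Position 1: "c" => no
  Position 2: "a" => MATCH
  Position 3: "b" => no
  Position 4: "a" => MATCH
  Position 5: "b" => no
  Position 6: "c" => no
  Position 7: "b" => no
  Position 8: "c" => no
  Position 9: "c" => no
  Position 10: "c" => no
  Position 11: "a" => MATCH
  Position 12: "c" => no
Total occurrences: 3

3


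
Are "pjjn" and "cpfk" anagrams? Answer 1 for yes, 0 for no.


Strings: "pjjn", "cpfk"
Sorted first:  jjnp
Sorted second: cfkp
Differ at position 0: 'j' vs 'c' => not anagrams

0


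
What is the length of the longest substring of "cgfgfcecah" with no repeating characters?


Input: "cgfgfcecah"
Sliding window (track last position of each char):
  Position 0 ('c'): window [0,0] length 1 -- new best
  Position 1 ('g'): window [0,1] length 2 -- new best
  Position 2 ('f'): window [0,2] length 3 -- new best
  Position 3 ('g'): repeat (last at 1), move window start to 2
  Position 3 ('g'): window [2,3] length 2
  Position 4 ('f'): repeat (last at 2), move window start to 3
  Position 4 ('f'): window [3,4] length 2
  Position 5 ('c'): window [3,5] length 3
  Position 6 ('e'): window [3,6] length 4 -- new best
  Position 7 ('c'): repeat (last at 5), move window start to 6
  Position 7 ('c'): window [6,7] length 2
  Position 8 ('a'): window [6,8] length 3
  Position 9 ('h'): window [6,9] length 4
Longest substring with no repeats: "gfce" with length 4

4


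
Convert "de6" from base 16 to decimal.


Input: "de6" in base 16
Positional expansion:
  Digit 'd' (value 13) x 16^2 = 3328
  Digit 'e' (value 14) x 16^1 = 224
  Digit '6' (value 6) x 16^0 = 6
Sum = 3558

3558


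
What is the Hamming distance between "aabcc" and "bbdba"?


Comparing "aabcc" and "bbdba" position by position:
  Position 0: 'a' vs 'b' => differ
  Position 1: 'a' vs 'b' => differ
  Position 2: 'b' vs 'd' => differ
  Position 3: 'c' vs 'b' => differ
  Position 4: 'c' vs 'a' => differ
Total differences (Hamming distance): 5

5


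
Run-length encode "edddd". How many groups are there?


Input: edddd
Scanning for consecutive runs:
  Group 1: 'e' x 1 (positions 0-0)
  Group 2: 'd' x 4 (positions 1-4)
Total groups: 2

2


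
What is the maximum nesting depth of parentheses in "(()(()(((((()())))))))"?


Input: "(()(()(((((()())))))))"
Tracking depth:
  Position 0 '(': depth becomes 1
  Position 1 '(': depth becomes 2
  Position 2 ')': depth becomes 1
  Position 3 '(': depth becomes 2
  Position 4 '(': depth becomes 3
  Position 5 ')': depth becomes 2
  Position 6 '(': depth becomes 3
  Position 7 '(': depth becomes 4
  Position 8 '(': depth becomes 5
  Position 9 '(': depth becomes 6
  Position 10 '(': depth becomes 7
  Position 11 '(': depth becomes 8
  Position 12 ')': depth becomes 7
  Position 13 '(': depth becomes 8
  Position 14 ')': depth becomes 7
  Position 15 ')': depth becomes 6
  Position 16 ')': depth becomes 5
  Position 17 ')': depth becomes 4
  Position 18 ')': depth becomes 3
  Position 19 ')': depth becomes 2
  Position 20 ')': depth becomes 1
  Position 21 ')': depth becomes 0
Maximum depth reached: 8

8


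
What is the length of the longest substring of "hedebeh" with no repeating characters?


Input: "hedebeh"
Sliding window (track last position of each char):
  Position 0 ('h'): window [0,0] length 1 -- new best
  Position 1 ('e'): window [0,1] length 2 -- new best
  Position 2 ('d'): window [0,2] length 3 -- new best
  Position 3 ('e'): repeat (last at 1), move window start to 2
  Position 3 ('e'): window [2,3] length 2
  Position 4 ('b'): window [2,4] length 3
  Position 5 ('e'): repeat (last at 3), move window start to 4
  Position 5 ('e'): window [4,5] length 2
  Position 6 ('h'): window [4,6] length 3
Longest substring with no repeats: "hed" with length 3

3


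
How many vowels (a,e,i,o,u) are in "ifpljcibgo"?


Input: ifpljcibgo
Checking each character:
  'i' at position 0: vowel (running total: 1)
  'f' at position 1: consonant
  'p' at position 2: consonant
  'l' at position 3: consonant
  'j' at position 4: consonant
  'c' at position 5: consonant
  'i' at position 6: vowel (running total: 2)
  'b' at position 7: consonant
  'g' at position 8: consonant
  'o' at position 9: vowel (running total: 3)
Total vowels: 3

3


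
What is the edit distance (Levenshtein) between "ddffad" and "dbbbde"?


Computing edit distance: "ddffad" -> "dbbbde"
DP table:
           d    b    b    b    d    e
      0    1    2    3    4    5    6
  d   1    0    1    2    3    4    5
  d   2    1    1    2    3    3    4
  f   3    2    2    2    3    4    4
  f   4    3    3    3    3    4    5
  a   5    4    4    4    4    4    5
  d   6    5    5    5    5    4    5
Edit distance = dp[6][6] = 5

5


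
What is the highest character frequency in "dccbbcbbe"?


Input: dccbbcbbe
Character counts:
  'b': 4
  'c': 3
  'd': 1
  'e': 1
Maximum frequency: 4

4


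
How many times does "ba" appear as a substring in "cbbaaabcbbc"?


Searching for "ba" in "cbbaaabcbbc"
Scanning each position:
  Position 0: "cb" => no
  Position 1: "bb" => no
  Position 2: "ba" => MATCH
  Position 3: "aa" => no
  Position 4: "aa" => no
  Position 5: "ab" => no
  Position 6: "bc" => no
  Position 7: "cb" => no
  Position 8: "bb" => no
  Position 9: "bc" => no
Total occurrences: 1

1


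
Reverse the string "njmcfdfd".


Input: njmcfdfd
Reading characters right to left:
  Position 7: 'd'
  Position 6: 'f'
  Position 5: 'd'
  Position 4: 'f'
  Position 3: 'c'
  Position 2: 'm'
  Position 1: 'j'
  Position 0: 'n'
Reversed: dfdfcmjn

dfdfcmjn


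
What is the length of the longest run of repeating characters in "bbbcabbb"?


Input: "bbbcabbb"
Scanning for longest run:
  Position 1 ('b'): continues run of 'b', length=2
  Position 2 ('b'): continues run of 'b', length=3
  Position 3 ('c'): new char, reset run to 1
  Position 4 ('a'): new char, reset run to 1
  Position 5 ('b'): new char, reset run to 1
  Position 6 ('b'): continues run of 'b', length=2
  Position 7 ('b'): continues run of 'b', length=3
Longest run: 'b' with length 3

3


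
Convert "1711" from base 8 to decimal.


Input: "1711" in base 8
Positional expansion:
  Digit '1' (value 1) x 8^3 = 512
  Digit '7' (value 7) x 8^2 = 448
  Digit '1' (value 1) x 8^1 = 8
  Digit '1' (value 1) x 8^0 = 1
Sum = 969

969


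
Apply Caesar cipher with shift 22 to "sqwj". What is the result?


Caesar cipher: shift "sqwj" by 22
  's' (pos 18) + 22 = pos 14 = 'o'
  'q' (pos 16) + 22 = pos 12 = 'm'
  'w' (pos 22) + 22 = pos 18 = 's'
  'j' (pos 9) + 22 = pos 5 = 'f'
Result: omsf

omsf


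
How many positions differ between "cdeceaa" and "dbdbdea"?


Comparing "cdeceaa" and "dbdbdea" position by position:
  Position 0: 'c' vs 'd' => DIFFER
  Position 1: 'd' vs 'b' => DIFFER
  Position 2: 'e' vs 'd' => DIFFER
  Position 3: 'c' vs 'b' => DIFFER
  Position 4: 'e' vs 'd' => DIFFER
  Position 5: 'a' vs 'e' => DIFFER
  Position 6: 'a' vs 'a' => same
Positions that differ: 6

6


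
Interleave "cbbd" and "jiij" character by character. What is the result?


Interleaving "cbbd" and "jiij":
  Position 0: 'c' from first, 'j' from second => "cj"
  Position 1: 'b' from first, 'i' from second => "bi"
  Position 2: 'b' from first, 'i' from second => "bi"
  Position 3: 'd' from first, 'j' from second => "dj"
Result: cjbibidj

cjbibidj


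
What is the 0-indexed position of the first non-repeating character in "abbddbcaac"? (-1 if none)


Input: abbddbcaac
Character frequencies:
  'a': 3
  'b': 3
  'c': 2
  'd': 2
Scanning left to right for freq == 1:
  Position 0 ('a'): freq=3, skip
  Position 1 ('b'): freq=3, skip
  Position 2 ('b'): freq=3, skip
  Position 3 ('d'): freq=2, skip
  Position 4 ('d'): freq=2, skip
  Position 5 ('b'): freq=3, skip
  Position 6 ('c'): freq=2, skip
  Position 7 ('a'): freq=3, skip
  Position 8 ('a'): freq=3, skip
  Position 9 ('c'): freq=2, skip
  No unique character found => answer = -1

-1


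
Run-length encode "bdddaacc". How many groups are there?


Input: bdddaacc
Scanning for consecutive runs:
  Group 1: 'b' x 1 (positions 0-0)
  Group 2: 'd' x 3 (positions 1-3)
  Group 3: 'a' x 2 (positions 4-5)
  Group 4: 'c' x 2 (positions 6-7)
Total groups: 4

4


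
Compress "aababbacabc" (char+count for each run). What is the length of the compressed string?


Input: aababbacabc
Runs:
  'a' x 2 => "a2"
  'b' x 1 => "b1"
  'a' x 1 => "a1"
  'b' x 2 => "b2"
  'a' x 1 => "a1"
  'c' x 1 => "c1"
  'a' x 1 => "a1"
  'b' x 1 => "b1"
  'c' x 1 => "c1"
Compressed: "a2b1a1b2a1c1a1b1c1"
Compressed length: 18

18


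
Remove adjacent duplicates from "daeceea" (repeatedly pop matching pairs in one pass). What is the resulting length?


Input: daeceea
Stack-based adjacent duplicate removal:
  Read 'd': push. Stack: d
  Read 'a': push. Stack: da
  Read 'e': push. Stack: dae
  Read 'c': push. Stack: daec
  Read 'e': push. Stack: daece
  Read 'e': matches stack top 'e' => pop. Stack: daec
  Read 'a': push. Stack: daeca
Final stack: "daeca" (length 5)

5


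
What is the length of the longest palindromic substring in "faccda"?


Input: "faccda"
Checking substrings for palindromes:
  [2:4] "cc" (len 2) => palindrome
Longest palindromic substring: "cc" with length 2

2


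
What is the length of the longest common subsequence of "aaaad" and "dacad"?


LCS of "aaaad" and "dacad"
DP table:
           d    a    c    a    d
      0    0    0    0    0    0
  a   0    0    1    1    1    1
  a   0    0    1    1    2    2
  a   0    0    1    1    2    2
  a   0    0    1    1    2    2
  d   0    1    1    1    2    3
LCS length = dp[5][5] = 3

3


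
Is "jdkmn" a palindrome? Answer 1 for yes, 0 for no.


Input: jdkmn
Reversed: nmkdj
  Compare pos 0 ('j') with pos 4 ('n'): MISMATCH
  Compare pos 1 ('d') with pos 3 ('m'): MISMATCH
Result: not a palindrome

0


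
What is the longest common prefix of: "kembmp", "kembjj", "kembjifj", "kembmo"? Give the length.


Words: kembmp, kembjj, kembjifj, kembmo
  Position 0: all 'k' => match
  Position 1: all 'e' => match
  Position 2: all 'm' => match
  Position 3: all 'b' => match
  Position 4: ('m', 'j', 'j', 'm') => mismatch, stop
LCP = "kemb" (length 4)

4


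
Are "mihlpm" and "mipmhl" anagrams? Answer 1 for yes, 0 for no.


Strings: "mihlpm", "mipmhl"
Sorted first:  hilmmp
Sorted second: hilmmp
Sorted forms match => anagrams

1


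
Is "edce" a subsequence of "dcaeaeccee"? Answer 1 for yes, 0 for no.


Check if "edce" is a subsequence of "dcaeaeccee"
Greedy scan:
  Position 0 ('d'): no match needed
  Position 1 ('c'): no match needed
  Position 2 ('a'): no match needed
  Position 3 ('e'): matches sub[0] = 'e'
  Position 4 ('a'): no match needed
  Position 5 ('e'): no match needed
  Position 6 ('c'): no match needed
  Position 7 ('c'): no match needed
  Position 8 ('e'): no match needed
  Position 9 ('e'): no match needed
Only matched 1/4 characters => not a subsequence

0


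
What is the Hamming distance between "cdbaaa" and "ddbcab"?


Comparing "cdbaaa" and "ddbcab" position by position:
  Position 0: 'c' vs 'd' => differ
  Position 1: 'd' vs 'd' => same
  Position 2: 'b' vs 'b' => same
  Position 3: 'a' vs 'c' => differ
  Position 4: 'a' vs 'a' => same
  Position 5: 'a' vs 'b' => differ
Total differences (Hamming distance): 3

3


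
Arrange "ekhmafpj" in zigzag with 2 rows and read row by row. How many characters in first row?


Zigzag "ekhmafpj" into 2 rows:
Placing characters:
  'e' => row 0
  'k' => row 1
  'h' => row 0
  'm' => row 1
  'a' => row 0
  'f' => row 1
  'p' => row 0
  'j' => row 1
Rows:
  Row 0: "ehap"
  Row 1: "kmfj"
First row length: 4

4


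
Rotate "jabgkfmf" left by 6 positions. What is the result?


Input: "jabgkfmf", rotate left by 6
First 6 characters: "jabgkf"
Remaining characters: "mf"
Concatenate remaining + first: "mf" + "jabgkf" = "mfjabgkf"

mfjabgkf
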